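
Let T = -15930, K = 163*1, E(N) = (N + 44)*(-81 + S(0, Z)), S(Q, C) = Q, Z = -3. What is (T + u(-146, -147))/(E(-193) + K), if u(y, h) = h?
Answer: -16077/12232 ≈ -1.3143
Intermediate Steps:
E(N) = -3564 - 81*N (E(N) = (N + 44)*(-81 + 0) = (44 + N)*(-81) = -3564 - 81*N)
K = 163
(T + u(-146, -147))/(E(-193) + K) = (-15930 - 147)/((-3564 - 81*(-193)) + 163) = -16077/((-3564 + 15633) + 163) = -16077/(12069 + 163) = -16077/12232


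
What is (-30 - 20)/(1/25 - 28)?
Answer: 1250/699 ≈ 1.7883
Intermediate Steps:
(-30 - 20)/(1/25 - 28) = -50/(1/25 - 28) = -50/(-699/25) = -25/699*(-50) = 1250/699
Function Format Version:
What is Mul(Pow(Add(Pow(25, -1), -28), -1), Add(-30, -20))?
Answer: Rational(1250, 699) ≈ 1.7883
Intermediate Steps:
Mul(Pow(Add(Pow(25, -1), -28), -1), Add(-30, -20)) = Mul(Pow(Add(Rational(1, 25), -28), -1), -50) = Mul(Pow(Rational(-699, 25), -1), -50) = Mul(Rational(-25, 699), -50) = Rational(1250, 699)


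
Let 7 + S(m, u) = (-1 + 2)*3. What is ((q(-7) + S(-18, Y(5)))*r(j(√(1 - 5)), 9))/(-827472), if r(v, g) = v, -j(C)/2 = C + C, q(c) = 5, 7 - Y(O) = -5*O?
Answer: I/103434 ≈ 9.668e-6*I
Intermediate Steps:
Y(O) = 7 + 5*O (Y(O) = 7 - (-5)*O = 7 + 5*O)
S(m, u) = -4 (S(m, u) = -7 + (-1 + 2)*3 = -7 + 1*3 = -7 + 3 = -4)
j(C) = -4*C (j(C) = -2*(C + C) = -4*C)
((q(-7) + S(-18, Y(5)))*r(j(√(1 - 5)), 9))/(-827472) = ((5 - 4)*(-4*√(1 - 5)))/(-827472) = (1*(-8*I))*(-1/827472) = -8*I*(-1/827472) = I/103434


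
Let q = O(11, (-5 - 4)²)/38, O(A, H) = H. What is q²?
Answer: 6561/1444 ≈ 4.5436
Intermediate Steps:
q = 81/38 (q = (-5 - 4)²/38 = (-9)²*(1/38) = 81*(1/38) = 81/38 ≈ 2.1316)
q² = (81/38)² = 6561/1444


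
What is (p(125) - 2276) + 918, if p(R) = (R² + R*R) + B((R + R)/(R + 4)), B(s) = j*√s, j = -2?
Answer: 29892 - 10*√1290/129 ≈ 29889.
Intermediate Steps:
B(s) = -2*√s
p(R) = 2*R² - 2*√2*√(R/(4 + R)) (p(R) = (R² + R*R) - 2*√((R + R)/(R + 4)) = (R² + R²) - 2*√(2*R/(4 + R)) = 2*R² - 2*√2*√(R/(4 + R)))
(p(125) - 2276) + 918 = ((2*125² - 2*√2*√(125/(4 + 125))) - 2276) + 918 = ((2*15625 - 2*√2*√(125/129)) - 2276) + 918 = ((31250 - 2*√2*√(125*(1/129))) - 2276) + 918 = ((31250 - 2*√2*√(125/129)) - 2276) + 918 = ((31250 - 2*√2*5*√645/129) - 2276) + 918 = ((31250 - 10*√1290/129) - 2276) + 918 = (28974 - 10*√1290/129) + 918 = 29892 - 10*√1290/129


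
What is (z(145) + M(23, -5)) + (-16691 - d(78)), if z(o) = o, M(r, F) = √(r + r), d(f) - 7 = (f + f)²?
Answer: -40889 + √46 ≈ -40882.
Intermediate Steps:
d(f) = 7 + 4*f² (d(f) = 7 + (f + f)² = 7 + (2*f)² = 7 + 4*f²)
M(r, F) = √2*√r (M(r, F) = √(2*r) = √2*√r)
(z(145) + M(23, -5)) + (-16691 - d(78)) = (145 + √2*√23) + (-16691 - (7 + 4*78²)) = (145 + √46) + (-16691 - (7 + 4*6084)) = (145 + √46) + (-16691 - (7 + 24336)) = (145 + √46) + (-16691 - 1*24343) = (145 + √46) + (-16691 - 24343) = (145 + √46) - 41034 = -40889 + √46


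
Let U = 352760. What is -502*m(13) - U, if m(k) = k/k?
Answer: -353262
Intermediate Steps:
m(k) = 1
-502*m(13) - U = -502 - 1*352760 = -1*502 - 352760 = -502 - 352760 = -353262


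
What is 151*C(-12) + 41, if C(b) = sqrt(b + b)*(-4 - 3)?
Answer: 41 - 2114*I*sqrt(6) ≈ 41.0 - 5178.2*I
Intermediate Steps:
C(b) = -7*sqrt(2)*sqrt(b) (C(b) = sqrt(2*b)*(-7) = (sqrt(2)*sqrt(b))*(-7) = -7*sqrt(2)*sqrt(b))
151*C(-12) + 41 = 151*(-7*sqrt(2)*sqrt(-12)) + 41 = 151*(-7*sqrt(2)*2*I*sqrt(3)) + 41 = 151*(-14*I*sqrt(6)) + 41 = -2114*I*sqrt(6) + 41 = 41 - 2114*I*sqrt(6)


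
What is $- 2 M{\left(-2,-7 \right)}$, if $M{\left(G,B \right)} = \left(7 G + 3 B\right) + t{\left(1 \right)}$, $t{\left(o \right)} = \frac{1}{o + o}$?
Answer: $69$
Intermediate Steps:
$t{\left(o \right)} = \frac{1}{2 o}$
$M{\left(G,B \right)} = \frac{1}{2} + 3 B + 7 G$ ($M{\left(G,B \right)} = \left(7 G + 3 B\right) + \frac{1}{2 \cdot 1} = \left(3 B + 7 G\right) + \frac{1}{2} \cdot 1 = \left(3 B + 7 G\right) + \frac{1}{2} = \frac{1}{2} + 3 B + 7 G$)
$- 2 M{\left(-2,-7 \right)} = - 2 \left(\frac{1}{2} + 3 \left(-7\right) + 7 \left(-2\right)\right) = - 2 \left(\frac{1}{2} - 21 - 14\right) = \left(-2\right) \left(- \frac{69}{2}\right) = 69$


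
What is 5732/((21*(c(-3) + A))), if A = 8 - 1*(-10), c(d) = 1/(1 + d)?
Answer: 11464/735 ≈ 15.597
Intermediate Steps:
A = 18 (A = 8 + 10 = 18)
5732/((21*(c(-3) + A))) = 5732/((21*(1/(1 - 3) + 18))) = 5732/((21*(1/(-2) + 18))) = 5732/((21*(-½ + 18))) = 5732/((21*(35/2))) = 5732/(735/2) = 5732*(2/735) = 11464/735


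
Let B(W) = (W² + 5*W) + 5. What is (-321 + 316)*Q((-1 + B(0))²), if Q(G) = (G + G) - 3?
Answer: -145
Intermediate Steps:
B(W) = 5 + W² + 5*W
Q(G) = -3 + 2*G (Q(G) = 2*G - 3 = -3 + 2*G)
(-321 + 316)*Q((-1 + B(0))²) = (-321 + 316)*(-3 + 2*(-1 + (5 + 0² + 5*0))²) = -5*(-3 + 2*(-1 + (5 + 0 + 0))²) = -5*(-3 + 2*(-1 + 5)²) = -5*(-3 + 2*4²) = -5*(-3 + 2*16) = -5*(-3 + 32) = -5*29 = -145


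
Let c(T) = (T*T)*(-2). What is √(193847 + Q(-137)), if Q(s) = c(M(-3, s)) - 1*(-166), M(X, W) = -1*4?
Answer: √193981 ≈ 440.43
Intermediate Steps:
M(X, W) = -4
c(T) = -2*T² (c(T) = T²*(-2) = -2*T²)
Q(s) = 134 (Q(s) = -2*(-4)² - 1*(-166) = -2*16 + 166 = -32 + 166 = 134)
√(193847 + Q(-137)) = √(193847 + 134) = √193981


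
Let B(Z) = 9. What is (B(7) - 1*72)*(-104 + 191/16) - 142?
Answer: 90527/16 ≈ 5657.9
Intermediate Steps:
(B(7) - 1*72)*(-104 + 191/16) - 142 = (9 - 1*72)*(-104 + 191/16) - 142 = (9 - 72)*(-104 + 191*(1/16)) - 142 = -63*(-104 + 191/16) - 142 = -63*(-1473/16) - 142 = 92799/16 - 142 = 90527/16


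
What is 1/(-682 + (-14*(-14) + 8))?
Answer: -1/478 ≈ -0.0020920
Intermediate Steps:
1/(-682 + (-14*(-14) + 8)) = 1/(-682 + (196 + 8)) = 1/(-682 + 204) = 1/(-478) = -1/478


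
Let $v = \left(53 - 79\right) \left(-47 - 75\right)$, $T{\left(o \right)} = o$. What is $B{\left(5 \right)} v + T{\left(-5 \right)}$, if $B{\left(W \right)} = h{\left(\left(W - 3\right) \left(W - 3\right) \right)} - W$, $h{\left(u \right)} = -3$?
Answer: $-25381$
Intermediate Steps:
$v = 3172$ ($v = \left(-26\right) \left(-122\right) = 3172$)
$B{\left(W \right)} = -3 - W$
$B{\left(5 \right)} v + T{\left(-5 \right)} = \left(-3 - 5\right) 3172 - 5 = \left(-8\right) 3172 - 5 = -25376 - 5 = -25381$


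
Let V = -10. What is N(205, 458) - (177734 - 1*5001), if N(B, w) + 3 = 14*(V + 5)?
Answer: -172806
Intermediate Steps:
N(B, w) = -73 (N(B, w) = -3 + 14*(-10 + 5) = -3 + 14*(-5) = -3 - 70 = -73)
N(205, 458) - (177734 - 1*5001) = -73 - (177734 - 1*5001) = -73 - (177734 - 5001) = -73 - 1*172733 = -73 - 172733 = -172806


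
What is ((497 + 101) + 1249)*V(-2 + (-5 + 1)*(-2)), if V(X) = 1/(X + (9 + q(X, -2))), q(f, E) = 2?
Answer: 1847/17 ≈ 108.65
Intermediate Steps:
V(X) = 1/(11 + X) (V(X) = 1/(X + (9 + 2)) = 1/(X + 11) = 1/(11 + X))
((497 + 101) + 1249)*V(-2 + (-5 + 1)*(-2)) = ((497 + 101) + 1249)/(11 + (-2 + (-5 + 1)*(-2))) = (598 + 1249)/(11 + (-2 - 4*(-2))) = 1847/(11 + (-2 + 8)) = 1847/(11 + 6) = 1847/17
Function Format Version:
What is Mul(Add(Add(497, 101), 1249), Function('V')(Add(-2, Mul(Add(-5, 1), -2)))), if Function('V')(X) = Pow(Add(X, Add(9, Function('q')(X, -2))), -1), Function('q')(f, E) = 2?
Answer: Rational(1847, 17) ≈ 108.65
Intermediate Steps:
Function('V')(X) = Pow(Add(11, X), -1) (Function('V')(X) = Pow(Add(X, Add(9, 2)), -1) = Pow(Add(X, 11), -1) = Pow(Add(11, X), -1))
Mul(Add(Add(497, 101), 1249), Function('V')(Add(-2, Mul(Add(-5, 1), -2)))) = Mul(Add(Add(497, 101), 1249), Pow(Add(11, Add(-2, Mul(Add(-5, 1), -2))), -1)) = Mul(Add(598, 1249), Pow(Add(11, Add(-2, Mul(-4, -2))), -1)) = Mul(1847, Pow(Add(11, Add(-2, 8)), -1)) = Mul(1847, Pow(Add(11, 6), -1)) = Mul(1847, Pow(17, -1)) = Mul(1847, Rational(1, 17)) = Rational(1847, 17)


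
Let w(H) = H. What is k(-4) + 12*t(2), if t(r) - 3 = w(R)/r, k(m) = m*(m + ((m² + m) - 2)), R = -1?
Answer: 6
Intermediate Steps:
k(m) = m*(-2 + m² + 2*m) (k(m) = m*(m + ((m + m²) - 2)) = m*(m + (-2 + m + m²)) = m*(-2 + m² + 2*m))
t(r) = 3 - 1/r
k(-4) + 12*t(2) = -4*(-2 + (-4)² + 2*(-4)) + 12*(3 - 1/2) = -4*(-2 + 16 - 8) + 12*(3 - 1*½) = -4*6 + 12*(3 - ½) = -24 + 12*(5/2) = -24 + 30 = 6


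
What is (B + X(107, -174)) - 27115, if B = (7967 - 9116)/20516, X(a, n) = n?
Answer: -559862273/20516 ≈ -27289.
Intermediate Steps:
B = -1149/20516 (B = -1149*1/20516 = -1149/20516 ≈ -0.056005)
(B + X(107, -174)) - 27115 = (-1149/20516 - 174) - 27115 = -3570933/20516 - 27115 = -559862273/20516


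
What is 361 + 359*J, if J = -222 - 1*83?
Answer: -109134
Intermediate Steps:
J = -305 (J = -222 - 83 = -305)
361 + 359*J = 361 + 359*(-305) = 361 - 109495 = -109134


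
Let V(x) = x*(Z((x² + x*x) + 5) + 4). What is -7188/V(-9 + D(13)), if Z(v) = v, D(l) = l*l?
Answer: -1797/2048360 ≈ -0.00087729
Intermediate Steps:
D(l) = l²
V(x) = x*(9 + 2*x²) (V(x) = x*(((x² + x*x) + 5) + 4) = x*(((x² + x²) + 5) + 4) = x*((2*x² + 5) + 4) = x*((5 + 2*x²) + 4) = x*(9 + 2*x²))
-7188/V(-9 + D(13)) = -7188*1/((-9 + 13²)*(9 + 2*(-9 + 13²)²)) = -7188*1/((-9 + 169)*(9 + 2*(-9 + 169)²)) = -7188*1/(160*(9 + 2*160²)) = -7188*1/(160*(9 + 2*25600)) = -7188*1/(160*(9 + 51200)) = -7188/(160*51209) = -7188/8193440 = -7188*1/8193440 = -1797/2048360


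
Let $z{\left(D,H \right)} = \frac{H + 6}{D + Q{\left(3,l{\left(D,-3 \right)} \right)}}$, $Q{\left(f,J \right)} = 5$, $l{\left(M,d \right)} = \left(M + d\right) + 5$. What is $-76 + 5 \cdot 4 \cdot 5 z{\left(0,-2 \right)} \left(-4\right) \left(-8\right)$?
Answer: $2484$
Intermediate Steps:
$l{\left(M,d \right)} = 5 + M + d$
$z{\left(D,H \right)} = \frac{6 + H}{5 + D}$ ($z{\left(D,H \right)} = \frac{H + 6}{D + 5} = \frac{6 + H}{5 + D}$)
$-76 + 5 \cdot 4 \cdot 5 z{\left(0,-2 \right)} \left(-4\right) \left(-8\right) = -76 + 5 \cdot 4 \cdot 5 \frac{6 - 2}{5 + 0} \left(-4\right) \left(-8\right) = -76 + 20 \cdot 5 \cdot \frac{1}{5} \cdot 4 \left(-4\right) \left(-8\right) = -76 + 20 \cdot 5 \cdot \frac{4}{5} \left(-4\right) \left(-8\right) = -76 + 20 \cdot 4 \left(-4\right) \left(-8\right) = -76 + 20 \left(-16\right) \left(-8\right) = -76 - -2560 = -76 + 2560 = 2484$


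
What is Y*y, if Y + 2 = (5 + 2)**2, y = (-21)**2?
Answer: 20727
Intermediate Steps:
y = 441
Y = 47 (Y = -2 + (5 + 2)**2 = -2 + 7**2 = -2 + 49 = 47)
Y*y = 47*441 = 20727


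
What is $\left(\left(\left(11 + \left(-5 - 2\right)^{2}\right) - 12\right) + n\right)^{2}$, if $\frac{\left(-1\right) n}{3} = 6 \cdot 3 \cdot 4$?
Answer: $28224$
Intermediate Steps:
$n = -216$ ($n = - 3 \cdot 6 \cdot 3 \cdot 4 = - 3 \cdot 18 \cdot 4 = \left(-3\right) 72 = -216$)
$\left(\left(\left(11 + \left(-5 - 2\right)^{2}\right) - 12\right) + n\right)^{2} = \left(\left(\left(11 + \left(-5 - 2\right)^{2}\right) - 12\right) - 216\right)^{2} = \left(\left(\left(11 + \left(-7\right)^{2}\right) - 12\right) - 216\right)^{2} = \left(\left(\left(11 + 49\right) - 12\right) - 216\right)^{2} = \left(\left(60 - 12\right) - 216\right)^{2} = \left(48 - 216\right)^{2} = \left(-168\right)^{2} = 28224$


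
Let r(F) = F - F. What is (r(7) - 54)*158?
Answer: -8532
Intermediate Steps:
r(F) = 0
(r(7) - 54)*158 = (0 - 54)*158 = -54*158 = -8532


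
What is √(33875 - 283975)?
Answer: 10*I*√2501 ≈ 500.1*I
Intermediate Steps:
√(33875 - 283975) = √(-250100) = 10*I*√2501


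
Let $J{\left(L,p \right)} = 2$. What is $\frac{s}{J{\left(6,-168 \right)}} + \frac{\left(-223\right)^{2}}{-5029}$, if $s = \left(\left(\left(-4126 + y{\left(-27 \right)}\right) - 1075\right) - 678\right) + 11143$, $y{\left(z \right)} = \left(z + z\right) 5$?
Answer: $\frac{12507684}{5029} \approx 2487.1$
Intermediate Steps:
$y{\left(z \right)} = 10 z$ ($y{\left(z \right)} = 2 z 5 = 10 z$)
$s = 4994$ ($s = \left(\left(\left(-4126 + 10 \left(-27\right)\right) - 1075\right) - 678\right) + 11143 = \left(\left(\left(-4126 - 270\right) - 1075\right) - 678\right) + 11143 = \left(\left(-4396 - 1075\right) - 678\right) + 11143 = \left(-5471 - 678\right) + 11143 = -6149 + 11143 = 4994$)
$\frac{s}{J{\left(6,-168 \right)}} + \frac{\left(-223\right)^{2}}{-5029} = \frac{4994}{2} + \frac{\left(-223\right)^{2}}{-5029} = 4994 \cdot \frac{1}{2} + 49729 \left(- \frac{1}{5029}\right) = 2497 - \frac{49729}{5029} = \frac{12507684}{5029}$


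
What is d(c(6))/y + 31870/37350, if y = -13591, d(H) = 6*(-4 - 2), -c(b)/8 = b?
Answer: 43448977/50762385 ≈ 0.85593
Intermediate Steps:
c(b) = -8*b
d(H) = -36 (d(H) = 6*(-6) = -36)
d(c(6))/y + 31870/37350 = -36/(-13591) + 31870/37350 = -36*(-1/13591) + 31870*(1/37350) = 36/13591 + 3187/3735 = 43448977/50762385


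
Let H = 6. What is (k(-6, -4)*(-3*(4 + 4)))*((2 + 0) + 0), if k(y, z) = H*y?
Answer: 1728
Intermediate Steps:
k(y, z) = 6*y
(k(-6, -4)*(-3*(4 + 4)))*((2 + 0) + 0) = ((6*(-6))*(-3*(4 + 4)))*((2 + 0) + 0) = (-(-108)*8)*(2 + 0) = -36*(-24)*2 = 864*2 = 1728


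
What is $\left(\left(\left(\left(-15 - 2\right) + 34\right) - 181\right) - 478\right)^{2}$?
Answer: $412164$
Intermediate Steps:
$\left(\left(\left(\left(-15 - 2\right) + 34\right) - 181\right) - 478\right)^{2} = \left(\left(\left(-17 + 34\right) - 181\right) - 478\right)^{2} = \left(\left(17 - 181\right) - 478\right)^{2} = \left(-164 - 478\right)^{2} = \left(-642\right)^{2} = 412164$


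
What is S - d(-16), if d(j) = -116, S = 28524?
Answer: 28640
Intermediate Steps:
S - d(-16) = 28524 - 1*(-116) = 28524 + 116 = 28640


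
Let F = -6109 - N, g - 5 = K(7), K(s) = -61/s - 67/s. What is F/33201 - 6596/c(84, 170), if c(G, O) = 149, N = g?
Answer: -90547906/2036979 ≈ -44.452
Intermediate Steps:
K(s) = -128/s
g = -93/7 (g = 5 - 128/7 = -93/7 ≈ -13.286)
N = -93/7 ≈ -13.286
F = -42670/7 (F = -6109 - 1*(-93/7) = -6109 + 93/7 = -42670/7 ≈ -6095.7)
F/33201 - 6596/c(84, 170) = -42670/7/33201 - 6596/149 = -42670/7*1/33201 - 6596*1/149 = -2510/13671 - 6596/149 = -90547906/2036979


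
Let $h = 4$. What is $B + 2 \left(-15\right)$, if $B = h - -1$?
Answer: $-25$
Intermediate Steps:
$B = 5$ ($B = 4 - -1 = 4 + 1 = 5$)
$B + 2 \left(-15\right) = 5 + 2 \left(-15\right) = 5 - 30 = -25$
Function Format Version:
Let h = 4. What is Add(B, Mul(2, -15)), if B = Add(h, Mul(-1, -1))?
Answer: -25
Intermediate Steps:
B = 5 (B = Add(4, Mul(-1, -1)) = Add(4, 1) = 5)
Add(B, Mul(2, -15)) = Add(5, Mul(2, -15)) = Add(5, -30) = -25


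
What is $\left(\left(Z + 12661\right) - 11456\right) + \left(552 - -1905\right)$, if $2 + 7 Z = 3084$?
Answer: $\frac{28716}{7} \approx 4102.3$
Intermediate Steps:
$Z = \frac{3082}{7}$ ($Z = - \frac{2}{7} + \frac{1}{7} \cdot 3084 = - \frac{2}{7} + \frac{3084}{7} = \frac{3082}{7} \approx 440.29$)
$\left(\left(Z + 12661\right) - 11456\right) + \left(552 - -1905\right) = \left(\left(\frac{3082}{7} + 12661\right) - 11456\right) + \left(552 - -1905\right) = \left(\frac{91709}{7} - 11456\right) + \left(552 + 1905\right) = \frac{11517}{7} + 2457 = \frac{28716}{7}$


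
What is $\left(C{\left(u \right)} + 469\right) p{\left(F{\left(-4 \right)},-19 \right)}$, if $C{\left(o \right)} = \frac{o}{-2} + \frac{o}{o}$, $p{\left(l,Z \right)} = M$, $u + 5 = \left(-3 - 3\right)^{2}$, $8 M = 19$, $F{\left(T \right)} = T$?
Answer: $\frac{17271}{16} \approx 1079.4$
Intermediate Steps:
$M = \frac{19}{8}$ ($M = \frac{1}{8} \cdot 19 = \frac{19}{8} \approx 2.375$)
$u = 31$ ($u = -5 + \left(-3 - 3\right)^{2} = -5 + \left(-6\right)^{2} = -5 + 36 = 31$)
$p{\left(l,Z \right)} = \frac{19}{8}$
$C{\left(o \right)} = 1 - \frac{o}{2}$ ($C{\left(o \right)} = o \left(- \frac{1}{2}\right) + 1 = - \frac{o}{2} + 1 = 1 - \frac{o}{2}$)
$\left(C{\left(u \right)} + 469\right) p{\left(F{\left(-4 \right)},-19 \right)} = \left(\left(1 - \frac{31}{2}\right) + 469\right) \frac{19}{8} = \left(- \frac{29}{2} + 469\right) \frac{19}{8} = \frac{909}{2} \cdot \frac{19}{8} = \frac{17271}{16}$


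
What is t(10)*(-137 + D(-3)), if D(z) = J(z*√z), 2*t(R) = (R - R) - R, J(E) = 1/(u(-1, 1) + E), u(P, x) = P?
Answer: 15*(-46*I + 137*√3)/(-I + 3*√3) ≈ 685.18 - 0.92788*I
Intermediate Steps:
J(E) = 1/(-1 + E)
t(R) = -R/2 (t(R) = ((R - R) - R)/2 = (0 - R)/2 = (-R)/2 = -R/2)
D(z) = 1/(-1 + z^(3/2)) (D(z) = 1/(-1 + z*√z) = 1/(-1 + z^(3/2)))
t(10)*(-137 + D(-3)) = (-½*10)*(-137 + 1/(-1 + (-3)^(3/2))) = -5*(-137 + 1/(-1 - 3*I*√3)) = 685 - 5/(-1 - 3*I*√3)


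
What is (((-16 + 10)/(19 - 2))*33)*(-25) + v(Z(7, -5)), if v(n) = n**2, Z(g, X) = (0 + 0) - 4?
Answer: 5222/17 ≈ 307.18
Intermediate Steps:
Z(g, X) = -4 (Z(g, X) = 0 - 4 = -4)
(((-16 + 10)/(19 - 2))*33)*(-25) + v(Z(7, -5)) = (((-16 + 10)/(19 - 2))*33)*(-25) + (-4)**2 = (-6/17*33)*(-25) + 16 = (-6*1/17*33)*(-25) + 16 = -6/17*33*(-25) + 16 = -198/17*(-25) + 16 = 4950/17 + 16 = 5222/17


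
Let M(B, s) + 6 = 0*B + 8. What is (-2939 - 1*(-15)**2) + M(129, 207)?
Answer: -3162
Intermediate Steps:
M(B, s) = 2 (M(B, s) = -6 + (0*B + 8) = -6 + (0 + 8) = -6 + 8 = 2)
(-2939 - 1*(-15)**2) + M(129, 207) = (-2939 - 1*(-15)**2) + 2 = (-2939 - 1*225) + 2 = (-2939 - 225) + 2 = -3164 + 2 = -3162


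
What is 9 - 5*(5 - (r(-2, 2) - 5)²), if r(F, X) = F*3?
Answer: 589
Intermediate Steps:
r(F, X) = 3*F
9 - 5*(5 - (r(-2, 2) - 5)²) = 9 - 5*(5 - (3*(-2) - 5)²) = 9 - 5*(5 - (-6 - 5)²) = 9 - 5*(5 - 1*(-11)²) = 9 - 5*(5 - 1*121) = 9 - 5*(5 - 121) = 9 - 5*(-116) = 9 + 580 = 589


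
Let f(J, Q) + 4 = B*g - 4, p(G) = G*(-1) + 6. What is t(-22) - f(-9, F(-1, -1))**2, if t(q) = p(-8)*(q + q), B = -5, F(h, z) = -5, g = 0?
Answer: -680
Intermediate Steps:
p(G) = 6 - G (p(G) = -G + 6 = 6 - G)
t(q) = 28*q (t(q) = (6 - 1*(-8))*(q + q) = (6 + 8)*(2*q) = 14*(2*q) = 28*q)
f(J, Q) = -8 (f(J, Q) = -4 + (-5*0 - 4) = -4 + (0 - 4) = -4 - 4 = -8)
t(-22) - f(-9, F(-1, -1))**2 = 28*(-22) - 1*(-8)**2 = -616 - 1*64 = -616 - 64 = -680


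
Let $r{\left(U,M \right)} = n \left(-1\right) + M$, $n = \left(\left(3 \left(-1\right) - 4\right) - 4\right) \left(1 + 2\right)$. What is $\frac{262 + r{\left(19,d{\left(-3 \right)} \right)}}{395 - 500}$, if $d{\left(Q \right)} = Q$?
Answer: $- \frac{292}{105} \approx -2.781$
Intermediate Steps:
$n = -33$ ($n = \left(\left(-3 - 4\right) - 4\right) 3 = \left(-7 - 4\right) 3 = \left(-11\right) 3 = -33$)
$r{\left(U,M \right)} = 33 + M$ ($r{\left(U,M \right)} = \left(-33\right) \left(-1\right) + M = 33 + M$)
$\frac{262 + r{\left(19,d{\left(-3 \right)} \right)}}{395 - 500} = \frac{262 + \left(33 - 3\right)}{395 - 500} = \frac{262 + 30}{-105} = 292 \left(- \frac{1}{105}\right) = - \frac{292}{105}$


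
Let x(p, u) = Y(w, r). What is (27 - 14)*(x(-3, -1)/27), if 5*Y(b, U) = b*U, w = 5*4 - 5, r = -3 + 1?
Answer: -26/9 ≈ -2.8889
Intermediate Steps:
r = -2
w = 15 (w = 20 - 5 = 15)
Y(b, U) = U*b/5 (Y(b, U) = (b*U)/5 = (U*b)/5 = U*b/5)
x(p, u) = -6 (x(p, u) = (⅕)*(-2)*15 = -6)
(27 - 14)*(x(-3, -1)/27) = (27 - 14)*(-6/27) = 13*(-6*1/27) = 13*(-2/9) = -26/9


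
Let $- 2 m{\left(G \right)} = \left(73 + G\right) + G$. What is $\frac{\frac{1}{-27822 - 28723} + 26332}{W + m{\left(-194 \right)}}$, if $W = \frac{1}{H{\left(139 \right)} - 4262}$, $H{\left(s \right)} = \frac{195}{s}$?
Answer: $\frac{1763572508326794}{10548467884015} \approx 167.19$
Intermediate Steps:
$m{\left(G \right)} = - \frac{73}{2} - G$ ($m{\left(G \right)} = - \frac{\left(73 + G\right) + G}{2} = - \frac{73 + 2 G}{2} = - \frac{73}{2} - G$)
$W = - \frac{139}{592223}$ ($W = \frac{1}{\frac{195}{139} - 4262} = \frac{1}{- \frac{592223}{139}} = - \frac{139}{592223} \approx -0.00023471$)
$\frac{\frac{1}{-27822 - 28723} + 26332}{W + m{\left(-194 \right)}} = \frac{\frac{1}{-27822 - 28723} + 26332}{- \frac{139}{592223} - - \frac{315}{2}} = \frac{\frac{1}{-56545} + 26332}{- \frac{139}{592223} + \left(- \frac{73}{2} + 194\right)} = \frac{- \frac{1}{56545} + 26332}{- \frac{139}{592223} + \frac{315}{2}} = \frac{1488942939}{56545 \cdot \frac{186549967}{1184446}} = \frac{1488942939}{56545} \cdot \frac{1184446}{186549967} = \frac{1763572508326794}{10548467884015}$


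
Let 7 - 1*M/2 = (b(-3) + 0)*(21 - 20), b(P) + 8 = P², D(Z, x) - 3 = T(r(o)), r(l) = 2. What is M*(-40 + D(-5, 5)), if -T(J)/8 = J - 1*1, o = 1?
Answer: -540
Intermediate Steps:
T(J) = 8 - 8*J (T(J) = -8*(J - 1*1) = -8*(J - 1) = -8*(-1 + J) = 8 - 8*J)
D(Z, x) = -5 (D(Z, x) = 3 + (8 - 8*2) = 3 + (8 - 16) = 3 - 8 = -5)
b(P) = -8 + P²
M = 12 (M = 14 - 2*((-8 + (-3)²) + 0)*(21 - 20) = 14 - 2*((-8 + 9) + 0) = 14 - 2*(1 + 0) = 14 - 2 = 12)
M*(-40 + D(-5, 5)) = 12*(-40 - 5) = 12*(-45) = -540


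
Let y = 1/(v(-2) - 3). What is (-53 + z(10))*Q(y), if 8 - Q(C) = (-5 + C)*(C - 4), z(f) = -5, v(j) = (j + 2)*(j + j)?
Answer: 7888/9 ≈ 876.44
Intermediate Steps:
v(j) = 2*j*(2 + j) (v(j) = (2 + j)*(2*j) = 2*j*(2 + j))
y = -⅓ (y = 1/(2*(-2)*(2 - 2) - 3) = 1/(2*(-2)*0 - 3) = 1/(0 - 3) = 1/(-3) = -⅓ ≈ -0.33333)
Q(C) = 8 - (-5 + C)*(-4 + C) (Q(C) = 8 - (-5 + C)*(C - 4) = 8 - (-5 + C)*(-4 + C))
(-53 + z(10))*Q(y) = (-53 - 5)*(-12 - (-⅓)² + 9*(-⅓)) = -58*(-12 - 1*⅑ - 3) = -58*(-12 - ⅑ - 3) = -58*(-136/9) = 7888/9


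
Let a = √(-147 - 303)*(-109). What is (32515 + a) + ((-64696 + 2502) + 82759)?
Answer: 53080 - 1635*I*√2 ≈ 53080.0 - 2312.2*I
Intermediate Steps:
a = -1635*I*√2 (a = √(-450)*(-109) = (15*I*√2)*(-109) = -1635*I*√2 ≈ -2312.2*I)
(32515 + a) + ((-64696 + 2502) + 82759) = (32515 - 1635*I*√2) + ((-64696 + 2502) + 82759) = (32515 - 1635*I*√2) + (-62194 + 82759) = (32515 - 1635*I*√2) + 20565 = 53080 - 1635*I*√2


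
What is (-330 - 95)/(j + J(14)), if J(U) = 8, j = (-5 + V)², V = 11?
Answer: -425/44 ≈ -9.6591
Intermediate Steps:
j = 36 (j = (-5 + 11)² = 6² = 36)
(-330 - 95)/(j + J(14)) = (-330 - 95)/(36 + 8) = -425/44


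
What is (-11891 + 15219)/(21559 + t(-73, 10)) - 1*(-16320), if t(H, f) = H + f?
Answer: 43852256/2687 ≈ 16320.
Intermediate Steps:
(-11891 + 15219)/(21559 + t(-73, 10)) - 1*(-16320) = (-11891 + 15219)/(21559 + (-73 + 10)) - 1*(-16320) = 3328/(21559 - 63) + 16320 = 3328/21496 + 16320 = 3328*(1/21496) + 16320 = 416/2687 + 16320 = 43852256/2687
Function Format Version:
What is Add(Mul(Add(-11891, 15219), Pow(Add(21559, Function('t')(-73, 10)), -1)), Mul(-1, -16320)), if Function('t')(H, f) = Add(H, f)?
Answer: Rational(43852256, 2687) ≈ 16320.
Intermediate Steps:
Add(Mul(Add(-11891, 15219), Pow(Add(21559, Function('t')(-73, 10)), -1)), Mul(-1, -16320)) = Add(Mul(Add(-11891, 15219), Pow(Add(21559, Add(-73, 10)), -1)), Mul(-1, -16320)) = Add(Mul(3328, Pow(Add(21559, -63), -1)), 16320) = Add(Mul(3328, Pow(21496, -1)), 16320) = Add(Mul(3328, Rational(1, 21496)), 16320) = Add(Rational(416, 2687), 16320) = Rational(43852256, 2687)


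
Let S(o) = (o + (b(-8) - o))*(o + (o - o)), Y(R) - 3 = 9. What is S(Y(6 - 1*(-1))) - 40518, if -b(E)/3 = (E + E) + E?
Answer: -39654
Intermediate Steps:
Y(R) = 12 (Y(R) = 3 + 9 = 12)
b(E) = -9*E (b(E) = -3*((E + E) + E) = -3*(2*E + E) = -9*E)
S(o) = 72*o (S(o) = (o + (-9*(-8) - o))*(o + (o - o)) = (o + (72 - o))*(o + 0) = 72*o)
S(Y(6 - 1*(-1))) - 40518 = 72*12 - 40518 = 864 - 40518 = -39654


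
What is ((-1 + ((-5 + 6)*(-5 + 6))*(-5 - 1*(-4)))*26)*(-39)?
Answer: 2028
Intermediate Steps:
((-1 + ((-5 + 6)*(-5 + 6))*(-5 - 1*(-4)))*26)*(-39) = ((-1 + (1*1)*(-5 + 4))*26)*(-39) = ((-1 + 1*(-1))*26)*(-39) = ((-1 - 1)*26)*(-39) = -2*26*(-39) = -52*(-39) = 2028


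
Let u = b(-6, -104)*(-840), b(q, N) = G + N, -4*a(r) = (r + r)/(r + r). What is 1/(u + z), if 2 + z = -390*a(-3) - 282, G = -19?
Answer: 2/206267 ≈ 9.6962e-6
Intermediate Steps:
a(r) = -¼ (a(r) = -(r + r)/(4*(r + r)) = -2*r/(4*(2*r)) = -2*r*1/(2*r)/4 = -¼*1 = -¼)
b(q, N) = -19 + N
u = 103320 (u = (-19 - 104)*(-840) = -123*(-840) = 103320)
z = -373/2 (z = -2 + (-390*(-¼) - 282) = -2 + (195/2 - 282) = -2 - 369/2 = -373/2 ≈ -186.50)
1/(u + z) = 1/(103320 - 373/2) = 1/(206267/2) = 2/206267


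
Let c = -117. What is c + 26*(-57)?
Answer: -1599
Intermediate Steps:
c + 26*(-57) = -117 + 26*(-57) = -117 - 1482 = -1599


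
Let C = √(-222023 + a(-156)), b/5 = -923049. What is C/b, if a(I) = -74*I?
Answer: -I*√210479/4615245 ≈ -9.9405e-5*I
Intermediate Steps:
b = -4615245 (b = 5*(-923049) = -4615245)
C = I*√210479 (C = √(-222023 - 74*(-156)) = √(-222023 + 11544) = √(-210479) = I*√210479 ≈ 458.78*I)
C/b = (I*√210479)/(-4615245) = (I*√210479)*(-1/4615245) = -I*√210479/4615245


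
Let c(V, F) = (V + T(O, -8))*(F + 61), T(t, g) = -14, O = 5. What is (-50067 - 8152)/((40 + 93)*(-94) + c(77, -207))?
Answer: 8317/3100 ≈ 2.6829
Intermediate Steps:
c(V, F) = (-14 + V)*(61 + F) (c(V, F) = (V - 14)*(F + 61) = (-14 + V)*(61 + F))
(-50067 - 8152)/((40 + 93)*(-94) + c(77, -207)) = (-50067 - 8152)/((40 + 93)*(-94) + (-854 - 14*(-207) + 61*77 - 207*77)) = -58219/(133*(-94) + (-854 + 2898 + 4697 - 15939)) = -58219/(-12502 - 9198) = -58219/(-21700) = -58219*(-1/21700) = 8317/3100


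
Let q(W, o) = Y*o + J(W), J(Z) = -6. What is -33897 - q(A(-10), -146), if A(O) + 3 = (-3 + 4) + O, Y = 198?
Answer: -4983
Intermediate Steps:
A(O) = -2 + O (A(O) = -3 + ((-3 + 4) + O) = -3 + (1 + O) = -2 + O)
q(W, o) = -6 + 198*o (q(W, o) = 198*o - 6 = -6 + 198*o)
-33897 - q(A(-10), -146) = -33897 - (-6 + 198*(-146)) = -33897 - (-6 - 28908) = -33897 - 1*(-28914) = -33897 + 28914 = -4983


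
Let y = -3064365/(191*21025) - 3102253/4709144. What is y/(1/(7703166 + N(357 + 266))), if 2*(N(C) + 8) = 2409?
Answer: -1506608319631107965/137533547248 ≈ -1.0954e+7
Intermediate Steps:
N(C) = 2393/2 (N(C) = -8 + (½)*2409 = -8 + 2409/2 = 2393/2)
y = -488881565357/343833868120 (y = -3064365/4015775 - 3102253*1/4709144 = -3064365*1/4015775 - 282023/428104 = -612873/803155 - 282023/428104 = -488881565357/343833868120 ≈ -1.4219)
y/(1/(7703166 + N(357 + 266))) = -488881565357/(343833868120*(1/(7703166 + 2393/2))) = -488881565357/(343833868120*(1/(15408725/2))) = -488881565357/(343833868120*2/15408725) = -488881565357/343833868120*15408725/2 = -1506608319631107965/137533547248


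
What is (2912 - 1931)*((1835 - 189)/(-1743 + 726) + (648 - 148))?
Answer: 55247086/113 ≈ 4.8891e+5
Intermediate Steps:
(2912 - 1931)*((1835 - 189)/(-1743 + 726) + (648 - 148)) = 981*(1646/(-1017) + 500) = 981*(1646*(-1/1017) + 500) = 981*(-1646/1017 + 500) = 981*(506854/1017) = 55247086/113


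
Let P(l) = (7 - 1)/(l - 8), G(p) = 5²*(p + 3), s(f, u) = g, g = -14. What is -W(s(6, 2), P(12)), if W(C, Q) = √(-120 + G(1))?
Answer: -2*I*√5 ≈ -4.4721*I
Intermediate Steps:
s(f, u) = -14
G(p) = 75 + 25*p (G(p) = 25*(3 + p) = 75 + 25*p)
P(l) = 6/(-8 + l)
W(C, Q) = 2*I*√5 (W(C, Q) = √(-120 + (75 + 25*1)) = √(-120 + (75 + 25)) = √(-120 + 100) = √(-20) = 2*I*√5)
-W(s(6, 2), P(12)) = -2*I*√5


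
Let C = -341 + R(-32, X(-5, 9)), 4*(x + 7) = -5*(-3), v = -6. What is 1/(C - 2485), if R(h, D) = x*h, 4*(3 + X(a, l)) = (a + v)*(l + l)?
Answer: -1/2722 ≈ -0.00036738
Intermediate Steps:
X(a, l) = -3 + l*(-6 + a)/2 (X(a, l) = -3 + ((a - 6)*(l + l))/4 = -3 + ((-6 + a)*(2*l))/4 = -3 + (2*l*(-6 + a))/4 = -3 + l*(-6 + a)/2)
x = -13/4 (x = -7 + (-5*(-3))/4 = -7 + (¼)*15 = -7 + 15/4 = -13/4 ≈ -3.2500)
R(h, D) = -13*h/4
C = -237 (C = -341 - 13/4*(-32) = -341 + 104 = -237)
1/(C - 2485) = 1/(-237 - 2485) = 1/(-2722) = -1/2722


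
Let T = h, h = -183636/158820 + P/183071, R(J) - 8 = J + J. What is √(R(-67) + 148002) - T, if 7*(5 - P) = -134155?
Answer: 2547820563/2422944685 + 2*√36969 ≈ 385.60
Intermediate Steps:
P = 19170 (P = 5 - ⅐*(-134155) = 5 + 19165 = 19170)
R(J) = 8 + 2*J (R(J) = 8 + (J + J) = 8 + 2*J)
h = -2547820563/2422944685 (h = -183636/158820 + 19170/183071 = -183636*1/158820 + 19170*(1/183071) = -15303/13235 + 19170/183071 = -2547820563/2422944685 ≈ -1.0515)
T = -2547820563/2422944685 ≈ -1.0515
√(R(-67) + 148002) - T = √((8 + 2*(-67)) + 148002) - 1*(-2547820563/2422944685) = √((8 - 134) + 148002) + 2547820563/2422944685 = √(-126 + 148002) + 2547820563/2422944685 = √147876 + 2547820563/2422944685 = 2*√36969 + 2547820563/2422944685 = 2547820563/2422944685 + 2*√36969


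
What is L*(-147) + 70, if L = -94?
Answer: 13888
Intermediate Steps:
L*(-147) + 70 = -94*(-147) + 70 = 13818 + 70 = 13888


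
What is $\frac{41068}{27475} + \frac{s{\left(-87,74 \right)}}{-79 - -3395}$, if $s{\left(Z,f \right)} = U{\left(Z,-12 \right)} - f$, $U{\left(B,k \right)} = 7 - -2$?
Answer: $\frac{134395613}{91107100} \approx 1.4751$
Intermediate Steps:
$U{\left(B,k \right)} = 9$ ($U{\left(B,k \right)} = 7 + 2 = 9$)
$s{\left(Z,f \right)} = 9 - f$
$\frac{41068}{27475} + \frac{s{\left(-87,74 \right)}}{-79 - -3395} = \frac{41068}{27475} + \frac{9 - 74}{-79 - -3395} = 41068 \cdot \frac{1}{27475} + \frac{9 - 74}{-79 + 3395} = \frac{41068}{27475} - \frac{65}{3316} = \frac{134395613}{91107100}$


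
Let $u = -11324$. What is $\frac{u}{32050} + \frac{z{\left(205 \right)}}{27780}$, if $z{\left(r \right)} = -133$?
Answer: $- \frac{31884337}{89034900} \approx -0.35811$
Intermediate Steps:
$\frac{u}{32050} + \frac{z{\left(205 \right)}}{27780} = - \frac{11324}{32050} - \frac{133}{27780} = \left(-11324\right) \frac{1}{32050} - \frac{133}{27780} = - \frac{5662}{16025} - \frac{133}{27780} = - \frac{31884337}{89034900}$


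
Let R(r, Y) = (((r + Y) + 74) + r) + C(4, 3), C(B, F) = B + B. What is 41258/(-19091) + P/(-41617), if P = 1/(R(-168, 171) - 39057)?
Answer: -67204718020949/31097127153580 ≈ -2.1611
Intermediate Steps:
C(B, F) = 2*B
R(r, Y) = 82 + Y + 2*r (R(r, Y) = (((r + Y) + 74) + r) + 2*4 = (((Y + r) + 74) + r) + 8 = ((74 + Y + r) + r) + 8 = (74 + Y + 2*r) + 8 = 82 + Y + 2*r)
P = -1/39140 (P = 1/((82 + 171 + 2*(-168)) - 39057) = 1/((82 + 171 - 336) - 39057) = 1/(-83 - 39057) = 1/(-39140) = -1/39140 ≈ -2.5549e-5)
41258/(-19091) + P/(-41617) = 41258/(-19091) - 1/39140/(-41617) = 41258*(-1/19091) - 1/39140*(-1/41617) = -41258/19091 + 1/1628889380 = -67204718020949/31097127153580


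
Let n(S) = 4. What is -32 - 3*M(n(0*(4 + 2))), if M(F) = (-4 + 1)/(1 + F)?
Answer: -151/5 ≈ -30.200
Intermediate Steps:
M(F) = -3/(1 + F)
-32 - 3*M(n(0*(4 + 2))) = -32 - (-9)/(1 + 4) = -32 - (-9)/5 = -32 - 3*(-3/5) = -32 + 9/5 = -151/5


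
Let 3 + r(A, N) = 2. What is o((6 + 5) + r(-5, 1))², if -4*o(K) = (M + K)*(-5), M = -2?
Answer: 100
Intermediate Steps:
r(A, N) = -1 (r(A, N) = -3 + 2 = -1)
o(K) = -5/2 + 5*K/4 (o(K) = -(-2 + K)*(-5)/4 = -(10 - 5*K)/4 = -5/2 + 5*K/4)
o((6 + 5) + r(-5, 1))² = (-5/2 + 5*((6 + 5) - 1)/4)² = (-5/2 + 5*(11 - 1)/4)² = (-5/2 + (5/4)*10)² = (-5/2 + 25/2)² = 10² = 100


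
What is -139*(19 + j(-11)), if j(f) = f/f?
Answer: -2780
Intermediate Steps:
j(f) = 1
-139*(19 + j(-11)) = -139*(19 + 1) = -139*20 = -2780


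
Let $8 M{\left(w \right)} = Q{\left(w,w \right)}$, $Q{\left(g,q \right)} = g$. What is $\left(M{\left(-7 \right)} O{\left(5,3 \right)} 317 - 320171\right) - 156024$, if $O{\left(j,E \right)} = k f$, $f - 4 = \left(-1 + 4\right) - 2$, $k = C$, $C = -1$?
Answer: $- \frac{3798465}{8} \approx -4.7481 \cdot 10^{5}$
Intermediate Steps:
$k = -1$
$M{\left(w \right)} = \frac{w}{8}$
$f = 5$ ($f = 4 + \left(\left(-1 + 4\right) - 2\right) = 4 + \left(3 - 2\right) = 4 + 1 = 5$)
$O{\left(j,E \right)} = -5$ ($O{\left(j,E \right)} = \left(-1\right) 5 = -5$)
$\left(M{\left(-7 \right)} O{\left(5,3 \right)} 317 - 320171\right) - 156024 = \left(\frac{1}{8} \left(-7\right) \left(\left(-5\right) 317\right) - 320171\right) - 156024 = \left(\left(- \frac{7}{8}\right) \left(-1585\right) - 320171\right) - 156024 = \left(\frac{11095}{8} - 320171\right) - 156024 = - \frac{2550273}{8} - 156024 = - \frac{3798465}{8}$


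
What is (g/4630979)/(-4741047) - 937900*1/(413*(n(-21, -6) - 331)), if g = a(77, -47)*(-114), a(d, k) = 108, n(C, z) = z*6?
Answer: 2288026756008759428/369760639091135047 ≈ 6.1879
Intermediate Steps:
n(C, z) = 6*z
g = -12312 (g = 108*(-114) = -12312)
(g/4630979)/(-4741047) - 937900*1/(413*(n(-21, -6) - 331)) = -12312/4630979/(-4741047) - 937900*1/(413*(6*(-6) - 331)) = -12312*1/4630979*(-1/4741047) - 937900*1/(413*(-36 - 331)) = -12312/4630979*(-1/4741047) - 937900/((-367*413)) = 1368/2439521010557 - 937900/(-151571) = 1368/2439521010557 - 937900*(-1/151571) = 1368/2439521010557 + 937900/151571 = 2288026756008759428/369760639091135047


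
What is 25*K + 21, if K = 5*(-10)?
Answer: -1229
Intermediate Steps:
K = -50
25*K + 21 = 25*(-50) + 21 = -1250 + 21 = -1229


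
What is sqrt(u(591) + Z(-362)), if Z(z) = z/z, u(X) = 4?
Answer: sqrt(5) ≈ 2.2361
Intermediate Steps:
Z(z) = 1
sqrt(u(591) + Z(-362)) = sqrt(4 + 1) = sqrt(5)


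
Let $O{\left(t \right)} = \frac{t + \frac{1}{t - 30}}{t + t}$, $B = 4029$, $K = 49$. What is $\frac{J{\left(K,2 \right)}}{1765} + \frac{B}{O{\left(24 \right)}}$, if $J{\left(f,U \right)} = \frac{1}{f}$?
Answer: $\frac{100353042863}{12367355} \approx 8114.4$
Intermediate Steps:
$O{\left(t \right)} = \frac{t + \frac{1}{-30 + t}}{2 t}$
$\frac{J{\left(K,2 \right)}}{1765} + \frac{B}{O{\left(24 \right)}} = \frac{1}{49 \cdot 1765} + \frac{4029}{\frac{1}{2} \cdot \frac{1}{24} \frac{1}{-30 + 24} \left(1 + 24^{2} - 720\right)} = \frac{1}{49} \cdot \frac{1}{1765} + \frac{4029}{\frac{1}{2} \cdot \frac{1}{24} \frac{1}{-6} \left(1 + 576 - 720\right)} = \frac{1}{86485} + \frac{4029}{\frac{1}{2} \cdot \frac{1}{24} \left(- \frac{1}{6}\right) \left(-143\right)} = \frac{1}{86485} + \frac{4029}{\frac{143}{288}} = \frac{1}{86485} + 4029 \cdot \frac{288}{143} = \frac{1}{86485} + \frac{1160352}{143} = \frac{100353042863}{12367355}$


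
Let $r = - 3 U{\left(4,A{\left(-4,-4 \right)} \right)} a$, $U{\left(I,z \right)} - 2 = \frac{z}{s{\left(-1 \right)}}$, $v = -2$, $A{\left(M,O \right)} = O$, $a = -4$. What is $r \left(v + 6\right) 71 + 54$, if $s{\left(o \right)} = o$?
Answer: $20502$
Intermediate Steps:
$U{\left(I,z \right)} = 2 - z$ ($U{\left(I,z \right)} = 2 + \frac{z}{-1} = 2 + z \left(-1\right) = 2 - z$)
$r = 72$ ($r = - 3 \left(2 - -4\right) \left(-4\right) = - 3 \left(2 + 4\right) \left(-4\right) = \left(-3\right) 6 \left(-4\right) = \left(-18\right) \left(-4\right) = 72$)
$r \left(v + 6\right) 71 + 54 = 72 \left(-2 + 6\right) 71 + 54 = 72 \cdot 4 \cdot 71 + 54 = 288 \cdot 71 + 54 = 20448 + 54 = 20502$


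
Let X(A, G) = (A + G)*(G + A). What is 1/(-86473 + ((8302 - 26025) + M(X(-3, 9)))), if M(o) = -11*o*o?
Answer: -1/118452 ≈ -8.4422e-6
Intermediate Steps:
X(A, G) = (A + G)**2 (X(A, G) = (A + G)*(A + G) = (A + G)**2)
M(o) = -11*o**2
1/(-86473 + ((8302 - 26025) + M(X(-3, 9)))) = 1/(-86473 + ((8302 - 26025) - 11*(-3 + 9)**4)) = 1/(-86473 + (-17723 - 11*(6**2)**2)) = 1/(-86473 + (-17723 - 11*36**2)) = 1/(-86473 + (-17723 - 11*1296)) = 1/(-86473 + (-17723 - 14256)) = 1/(-86473 - 31979) = 1/(-118452) = -1/118452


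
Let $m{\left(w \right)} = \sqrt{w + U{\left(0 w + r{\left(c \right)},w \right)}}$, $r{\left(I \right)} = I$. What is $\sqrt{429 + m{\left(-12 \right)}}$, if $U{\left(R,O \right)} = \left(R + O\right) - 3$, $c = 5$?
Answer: $\sqrt{429 + i \sqrt{22}} \approx 20.713 + 0.1132 i$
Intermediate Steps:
$U{\left(R,O \right)} = -3 + O + R$ ($U{\left(R,O \right)} = \left(O + R\right) - 3 = -3 + O + R$)
$m{\left(w \right)} = \sqrt{2 + 2 w}$ ($m{\left(w \right)} = \sqrt{w + \left(-3 + w + \left(0 w + 5\right)\right)} = \sqrt{w + \left(-3 + w + \left(0 + 5\right)\right)} = \sqrt{w + \left(-3 + w + 5\right)} = \sqrt{w + \left(2 + w\right)} = \sqrt{2 + 2 w}$)
$\sqrt{429 + m{\left(-12 \right)}} = \sqrt{429 + \sqrt{2 + 2 \left(-12\right)}} = \sqrt{429 + \sqrt{2 - 24}} = \sqrt{429 + \sqrt{-22}} = \sqrt{429 + i \sqrt{22}}$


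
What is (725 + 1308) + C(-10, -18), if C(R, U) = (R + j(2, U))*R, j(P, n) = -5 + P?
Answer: 2163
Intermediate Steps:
C(R, U) = R*(-3 + R) (C(R, U) = (R + (-5 + 2))*R = (R - 3)*R = (-3 + R)*R = R*(-3 + R))
(725 + 1308) + C(-10, -18) = (725 + 1308) - 10*(-3 - 10) = 2033 - 10*(-13) = 2033 + 130 = 2163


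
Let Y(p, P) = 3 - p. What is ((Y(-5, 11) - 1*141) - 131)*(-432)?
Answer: 114048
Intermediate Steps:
((Y(-5, 11) - 1*141) - 131)*(-432) = (((3 - 1*(-5)) - 1*141) - 131)*(-432) = (((3 + 5) - 141) - 131)*(-432) = ((8 - 141) - 131)*(-432) = (-133 - 131)*(-432) = -264*(-432) = 114048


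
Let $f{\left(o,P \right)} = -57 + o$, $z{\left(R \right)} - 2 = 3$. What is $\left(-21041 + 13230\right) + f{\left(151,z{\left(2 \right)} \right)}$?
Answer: $-7717$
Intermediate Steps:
$z{\left(R \right)} = 5$ ($z{\left(R \right)} = 2 + 3 = 5$)
$\left(-21041 + 13230\right) + f{\left(151,z{\left(2 \right)} \right)} = \left(-21041 + 13230\right) + \left(-57 + 151\right) = -7811 + 94 = -7717$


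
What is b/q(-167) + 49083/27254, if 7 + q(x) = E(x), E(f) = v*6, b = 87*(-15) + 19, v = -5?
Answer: 36864715/1008398 ≈ 36.558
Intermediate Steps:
b = -1286 (b = -1305 + 19 = -1286)
E(f) = -30 (E(f) = -5*6 = -30)
q(x) = -37 (q(x) = -7 - 30 = -37)
b/q(-167) + 49083/27254 = -1286/(-37) + 49083/27254 = -1286*(-1/37) + 49083*(1/27254) = 1286/37 + 49083/27254 = 36864715/1008398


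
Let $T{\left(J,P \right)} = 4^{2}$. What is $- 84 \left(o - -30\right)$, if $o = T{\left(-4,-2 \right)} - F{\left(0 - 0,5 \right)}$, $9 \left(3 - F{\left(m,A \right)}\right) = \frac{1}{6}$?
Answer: $- \frac{32522}{9} \approx -3613.6$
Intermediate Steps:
$T{\left(J,P \right)} = 16$
$F{\left(m,A \right)} = \frac{161}{54}$ ($F{\left(m,A \right)} = 3 - \frac{1}{9 \cdot 6} = 3 - \frac{1}{54} = \frac{161}{54}$)
$o = \frac{703}{54}$ ($o = 16 - \frac{161}{54} = \frac{703}{54} \approx 13.019$)
$- 84 \left(o - -30\right) = - 84 \left(\frac{703}{54} - -30\right) = - 84 \left(\frac{703}{54} + 30\right) = \left(-84\right) \frac{2323}{54} = - \frac{32522}{9}$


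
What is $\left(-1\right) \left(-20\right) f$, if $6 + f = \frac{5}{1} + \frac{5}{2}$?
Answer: $30$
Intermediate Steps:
$f = \frac{3}{2}$ ($f = -6 + \left(\frac{5}{1} + \frac{5}{2}\right) = -6 + \left(5 \cdot 1 + 5 \cdot \frac{1}{2}\right) = -6 + \left(5 + \frac{5}{2}\right) = -6 + \frac{15}{2} = \frac{3}{2} \approx 1.5$)
$\left(-1\right) \left(-20\right) f = \left(-1\right) \left(-20\right) \frac{3}{2} = 20 \cdot \frac{3}{2} = 30$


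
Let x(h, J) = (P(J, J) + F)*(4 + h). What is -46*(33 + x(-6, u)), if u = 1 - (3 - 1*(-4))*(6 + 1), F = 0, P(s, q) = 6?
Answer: -966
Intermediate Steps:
u = -48 (u = 1 - (3 + 4)*7 = 1 - 7*7 = 1 - 1*49 = 1 - 49 = -48)
x(h, J) = 24 + 6*h (x(h, J) = (6 + 0)*(4 + h) = 6*(4 + h) = 24 + 6*h)
-46*(33 + x(-6, u)) = -46*(33 + (24 + 6*(-6))) = -46*(33 + (24 - 36)) = -46*(33 - 12) = -46*21 = -966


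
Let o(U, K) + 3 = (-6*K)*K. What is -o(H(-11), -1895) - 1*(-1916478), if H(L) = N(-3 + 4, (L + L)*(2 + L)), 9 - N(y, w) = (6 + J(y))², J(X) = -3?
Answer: 23462631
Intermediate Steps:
N(y, w) = 0 (N(y, w) = 9 - (6 - 3)² = 9 - 1*3² = 9 - 1*9 = 9 - 9 = 0)
H(L) = 0
o(U, K) = -3 - 6*K² (o(U, K) = -3 + (-6*K)*K = -3 - 6*K²)
-o(H(-11), -1895) - 1*(-1916478) = -(-3 - 6*(-1895)²) - 1*(-1916478) = -(-3 - 6*3591025) + 1916478 = -(-3 - 21546150) + 1916478 = -1*(-21546153) + 1916478 = 21546153 + 1916478 = 23462631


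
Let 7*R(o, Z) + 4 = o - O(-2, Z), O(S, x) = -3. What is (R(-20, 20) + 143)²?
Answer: 19600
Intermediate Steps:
R(o, Z) = -⅐ + o/7 (R(o, Z) = -4/7 + (o - 1*(-3))/7 = -4/7 + (o + 3)/7 = -4/7 + (3 + o)/7 = -4/7 + (3/7 + o/7) = -⅐ + o/7)
(R(-20, 20) + 143)² = ((-⅐ + (⅐)*(-20)) + 143)² = ((-⅐ - 20/7) + 143)² = (-3 + 143)² = 140² = 19600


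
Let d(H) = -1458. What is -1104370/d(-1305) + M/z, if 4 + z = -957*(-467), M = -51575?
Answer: 49348432220/65160207 ≈ 757.34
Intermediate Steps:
z = 446915 (z = -4 - 957*(-467) = -4 + 446919 = 446915)
-1104370/d(-1305) + M/z = -1104370/(-1458) - 51575/446915 = -1104370*(-1/1458) - 51575*1/446915 = 552185/729 - 10315/89383 = 49348432220/65160207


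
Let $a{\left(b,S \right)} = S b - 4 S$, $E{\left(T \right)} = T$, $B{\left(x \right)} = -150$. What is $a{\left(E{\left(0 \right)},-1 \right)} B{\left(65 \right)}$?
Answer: $-600$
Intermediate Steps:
$a{\left(b,S \right)} = - 4 S + S b$
$a{\left(E{\left(0 \right)},-1 \right)} B{\left(65 \right)} = - (-4 + 0) \left(-150\right) = \left(-1\right) \left(-4\right) \left(-150\right) = 4 \left(-150\right) = -600$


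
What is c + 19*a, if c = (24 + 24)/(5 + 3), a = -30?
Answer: -564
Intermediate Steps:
c = 6 (c = 48/8 = 48*(⅛) = 6)
c + 19*a = 6 + 19*(-30) = 6 - 570 = -564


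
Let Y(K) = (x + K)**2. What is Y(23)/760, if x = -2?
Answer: 441/760 ≈ 0.58026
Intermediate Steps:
Y(K) = (-2 + K)**2
Y(23)/760 = (-2 + 23)**2/760 = 21**2*(1/760) = 441*(1/760) = 441/760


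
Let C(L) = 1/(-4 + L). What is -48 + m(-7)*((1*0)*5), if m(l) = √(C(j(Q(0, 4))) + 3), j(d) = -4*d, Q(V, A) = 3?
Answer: -48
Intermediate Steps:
m(l) = √47/4 (m(l) = √(1/(-4 - 4*3) + 3) = √(1/(-4 - 12) + 3) = √(1/(-16) + 3) = √(-1/16 + 3) = √(47/16) = √47/4)
-48 + m(-7)*((1*0)*5) = -48 + (√47/4)*((1*0)*5) = -48 + (√47/4)*(0*5) = -48 + (√47/4)*0 = -48 + 0 = -48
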